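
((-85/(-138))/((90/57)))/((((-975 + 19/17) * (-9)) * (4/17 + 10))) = 93347/21467304288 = 0.00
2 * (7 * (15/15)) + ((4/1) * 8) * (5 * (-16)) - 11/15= -38201/15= -2546.73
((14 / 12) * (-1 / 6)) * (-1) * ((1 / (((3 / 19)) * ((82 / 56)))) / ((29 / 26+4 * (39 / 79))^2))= 3927810796 / 44594840763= 0.09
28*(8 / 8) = 28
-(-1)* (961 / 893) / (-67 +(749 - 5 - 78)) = 961 / 534907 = 0.00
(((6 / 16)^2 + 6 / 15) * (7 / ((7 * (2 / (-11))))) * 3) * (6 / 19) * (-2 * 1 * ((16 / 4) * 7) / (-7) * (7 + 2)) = -154143 / 760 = -202.82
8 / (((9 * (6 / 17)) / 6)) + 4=172 / 9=19.11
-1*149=-149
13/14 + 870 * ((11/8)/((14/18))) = 43091/28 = 1538.96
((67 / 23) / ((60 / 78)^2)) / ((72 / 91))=1030393 / 165600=6.22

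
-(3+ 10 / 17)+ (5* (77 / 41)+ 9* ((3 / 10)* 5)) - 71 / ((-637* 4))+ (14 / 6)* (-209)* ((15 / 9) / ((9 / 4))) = -49183823155 / 143852436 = -341.90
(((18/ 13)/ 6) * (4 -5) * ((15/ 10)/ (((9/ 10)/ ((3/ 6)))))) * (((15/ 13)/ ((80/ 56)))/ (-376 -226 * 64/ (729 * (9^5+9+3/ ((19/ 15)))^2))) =16295270867307/ 39446350171726496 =0.00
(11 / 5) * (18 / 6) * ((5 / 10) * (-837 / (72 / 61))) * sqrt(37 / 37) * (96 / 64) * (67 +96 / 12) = -8424405 / 32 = -263262.66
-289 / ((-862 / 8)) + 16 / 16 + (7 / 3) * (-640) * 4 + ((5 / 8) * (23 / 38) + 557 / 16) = -1166335111 / 196536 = -5934.46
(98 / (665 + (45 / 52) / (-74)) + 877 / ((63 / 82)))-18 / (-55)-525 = 9041878457 / 14655375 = 616.97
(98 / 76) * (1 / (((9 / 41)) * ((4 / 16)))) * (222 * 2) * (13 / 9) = 7730632 / 513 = 15069.46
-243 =-243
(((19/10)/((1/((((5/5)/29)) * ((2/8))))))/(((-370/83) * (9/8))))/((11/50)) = -1577/106227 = -0.01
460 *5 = 2300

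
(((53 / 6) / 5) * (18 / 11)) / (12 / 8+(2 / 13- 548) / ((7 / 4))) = -9646 / 1039555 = -0.01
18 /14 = 9 /7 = 1.29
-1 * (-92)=92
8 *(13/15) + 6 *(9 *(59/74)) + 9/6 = 57151/1110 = 51.49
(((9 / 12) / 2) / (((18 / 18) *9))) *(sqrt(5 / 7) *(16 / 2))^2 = 40 / 21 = 1.90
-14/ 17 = -0.82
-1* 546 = -546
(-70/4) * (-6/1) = 105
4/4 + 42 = 43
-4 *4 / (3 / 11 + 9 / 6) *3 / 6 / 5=-176 / 195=-0.90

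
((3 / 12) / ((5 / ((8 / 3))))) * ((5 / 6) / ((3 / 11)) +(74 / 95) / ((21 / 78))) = 71207 / 89775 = 0.79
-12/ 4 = -3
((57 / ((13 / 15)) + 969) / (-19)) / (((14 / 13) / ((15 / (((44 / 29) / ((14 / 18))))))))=-8555 / 22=-388.86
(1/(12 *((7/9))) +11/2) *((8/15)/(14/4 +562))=628/118755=0.01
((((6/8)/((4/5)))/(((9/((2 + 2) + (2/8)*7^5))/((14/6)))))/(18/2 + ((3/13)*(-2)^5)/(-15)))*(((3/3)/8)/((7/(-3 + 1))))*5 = -27337375/1421568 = -19.23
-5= -5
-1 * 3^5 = -243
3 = 3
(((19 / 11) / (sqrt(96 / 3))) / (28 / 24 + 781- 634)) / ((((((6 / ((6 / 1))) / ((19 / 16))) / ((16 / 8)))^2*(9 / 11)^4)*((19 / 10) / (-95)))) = -228233225*sqrt(2) / 248863104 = -1.30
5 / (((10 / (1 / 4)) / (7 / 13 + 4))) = 0.57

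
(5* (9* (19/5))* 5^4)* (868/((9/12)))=123690000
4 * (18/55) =72/55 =1.31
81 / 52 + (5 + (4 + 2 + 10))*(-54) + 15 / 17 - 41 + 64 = -979967 / 884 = -1108.56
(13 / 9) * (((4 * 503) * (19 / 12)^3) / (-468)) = -3450077 / 139968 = -24.65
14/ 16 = 7/ 8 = 0.88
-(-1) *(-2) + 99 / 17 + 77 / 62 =5339 / 1054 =5.07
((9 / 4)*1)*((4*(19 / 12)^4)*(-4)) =-130321 / 576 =-226.25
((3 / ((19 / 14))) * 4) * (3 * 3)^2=13608 / 19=716.21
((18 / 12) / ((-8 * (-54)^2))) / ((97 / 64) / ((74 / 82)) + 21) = -37 / 13050315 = -0.00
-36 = -36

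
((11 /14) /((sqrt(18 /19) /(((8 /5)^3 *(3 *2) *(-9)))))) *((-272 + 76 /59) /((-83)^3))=-404794368 *sqrt(38) /29518503875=-0.08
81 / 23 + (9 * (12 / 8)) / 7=1755 / 322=5.45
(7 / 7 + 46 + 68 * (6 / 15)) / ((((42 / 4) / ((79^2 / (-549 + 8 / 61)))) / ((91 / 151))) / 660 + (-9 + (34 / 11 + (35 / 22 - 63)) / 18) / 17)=-24721532107272 / 240657018653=-102.73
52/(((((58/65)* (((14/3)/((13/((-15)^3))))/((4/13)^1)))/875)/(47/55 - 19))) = 674648/2871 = 234.99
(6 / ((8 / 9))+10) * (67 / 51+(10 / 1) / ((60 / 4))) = 6767 / 204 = 33.17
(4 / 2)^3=8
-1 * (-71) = 71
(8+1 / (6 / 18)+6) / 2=17 / 2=8.50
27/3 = 9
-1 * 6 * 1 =-6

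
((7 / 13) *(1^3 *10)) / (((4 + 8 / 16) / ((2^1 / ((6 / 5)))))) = 700 / 351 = 1.99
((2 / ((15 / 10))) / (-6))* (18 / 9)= -4 / 9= -0.44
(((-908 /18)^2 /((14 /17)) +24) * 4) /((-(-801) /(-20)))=-141247520 /454167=-311.00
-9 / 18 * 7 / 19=-7 / 38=-0.18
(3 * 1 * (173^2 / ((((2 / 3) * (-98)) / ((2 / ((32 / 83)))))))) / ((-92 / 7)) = 22356963 / 41216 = 542.43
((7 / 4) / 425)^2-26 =-75139951 / 2890000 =-26.00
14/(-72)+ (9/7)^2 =2573/1764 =1.46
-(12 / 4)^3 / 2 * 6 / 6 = -27 / 2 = -13.50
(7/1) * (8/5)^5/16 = 4.59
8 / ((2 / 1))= 4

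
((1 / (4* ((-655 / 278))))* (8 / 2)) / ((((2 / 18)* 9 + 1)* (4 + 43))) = -139 / 30785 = -0.00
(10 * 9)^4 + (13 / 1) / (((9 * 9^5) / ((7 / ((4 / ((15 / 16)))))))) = 743847338880455 / 11337408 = 65610000.00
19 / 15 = 1.27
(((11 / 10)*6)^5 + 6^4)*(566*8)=195543459504 / 3125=62573907.04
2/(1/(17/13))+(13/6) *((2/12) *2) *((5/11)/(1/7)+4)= 20083/2574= 7.80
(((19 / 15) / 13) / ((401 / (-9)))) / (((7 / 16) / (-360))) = 1.80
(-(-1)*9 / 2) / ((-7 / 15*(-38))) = 135 / 532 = 0.25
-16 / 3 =-5.33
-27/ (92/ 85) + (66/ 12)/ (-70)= -40289/ 1610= -25.02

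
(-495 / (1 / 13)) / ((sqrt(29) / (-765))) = 914136.37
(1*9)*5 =45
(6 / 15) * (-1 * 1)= -2 / 5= -0.40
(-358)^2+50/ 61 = 128164.82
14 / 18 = 7 / 9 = 0.78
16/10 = 8/5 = 1.60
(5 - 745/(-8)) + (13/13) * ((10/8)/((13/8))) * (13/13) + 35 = 13925/104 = 133.89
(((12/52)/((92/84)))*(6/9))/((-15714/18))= -14/87009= -0.00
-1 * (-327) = 327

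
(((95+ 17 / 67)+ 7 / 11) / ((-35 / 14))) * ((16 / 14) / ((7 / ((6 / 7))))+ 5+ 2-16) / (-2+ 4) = 214769169 / 1263955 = 169.92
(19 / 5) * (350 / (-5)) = -266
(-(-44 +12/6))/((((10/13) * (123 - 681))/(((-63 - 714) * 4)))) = 47138/155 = 304.12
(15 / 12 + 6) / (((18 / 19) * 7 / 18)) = 551 / 28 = 19.68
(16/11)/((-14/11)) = -8/7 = -1.14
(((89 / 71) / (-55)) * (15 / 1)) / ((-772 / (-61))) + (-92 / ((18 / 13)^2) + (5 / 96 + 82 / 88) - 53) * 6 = -39073218817 / 65116656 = -600.05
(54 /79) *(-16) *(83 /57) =-23904 /1501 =-15.93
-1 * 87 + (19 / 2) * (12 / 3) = -49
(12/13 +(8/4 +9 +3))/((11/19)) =3686/143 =25.78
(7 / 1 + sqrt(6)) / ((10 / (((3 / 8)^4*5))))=81*sqrt(6) / 8192 + 567 / 8192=0.09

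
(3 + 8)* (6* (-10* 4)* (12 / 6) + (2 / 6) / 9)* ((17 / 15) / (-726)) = 8.24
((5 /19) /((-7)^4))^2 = 25 /2081093161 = 0.00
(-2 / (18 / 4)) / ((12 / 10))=-10 / 27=-0.37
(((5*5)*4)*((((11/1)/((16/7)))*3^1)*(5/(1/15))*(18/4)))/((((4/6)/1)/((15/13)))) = 175415625/208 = 843344.35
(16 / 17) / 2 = 8 / 17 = 0.47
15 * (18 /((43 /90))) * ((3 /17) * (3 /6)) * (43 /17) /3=42.04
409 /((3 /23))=9407 /3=3135.67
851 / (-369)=-851 / 369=-2.31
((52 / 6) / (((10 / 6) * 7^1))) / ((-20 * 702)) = -1 / 18900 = -0.00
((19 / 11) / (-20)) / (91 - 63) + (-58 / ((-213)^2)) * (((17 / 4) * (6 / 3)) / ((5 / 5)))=-0.01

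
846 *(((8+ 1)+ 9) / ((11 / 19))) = 289332 / 11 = 26302.91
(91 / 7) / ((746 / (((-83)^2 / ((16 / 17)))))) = 1522469 / 11936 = 127.55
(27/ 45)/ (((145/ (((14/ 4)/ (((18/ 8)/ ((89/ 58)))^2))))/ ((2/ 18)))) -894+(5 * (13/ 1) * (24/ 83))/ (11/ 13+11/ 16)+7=-118329238271203/ 135272978775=-874.74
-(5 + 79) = -84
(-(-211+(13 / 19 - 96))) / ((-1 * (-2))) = 2910 / 19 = 153.16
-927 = -927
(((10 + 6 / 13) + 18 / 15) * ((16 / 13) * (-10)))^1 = -24256 / 169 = -143.53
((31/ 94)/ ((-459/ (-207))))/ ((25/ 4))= 1426/ 59925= 0.02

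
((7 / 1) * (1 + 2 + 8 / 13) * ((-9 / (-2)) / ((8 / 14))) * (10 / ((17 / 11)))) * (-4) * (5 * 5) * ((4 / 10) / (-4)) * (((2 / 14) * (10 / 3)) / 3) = 452375 / 221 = 2046.95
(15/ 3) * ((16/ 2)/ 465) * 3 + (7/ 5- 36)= -5323/ 155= -34.34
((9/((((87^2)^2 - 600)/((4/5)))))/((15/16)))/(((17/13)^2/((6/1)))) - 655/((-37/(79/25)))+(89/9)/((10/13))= 6321601062864301/91888949785950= 68.80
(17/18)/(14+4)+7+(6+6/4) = 4715/324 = 14.55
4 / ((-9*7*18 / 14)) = -4 / 81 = -0.05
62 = 62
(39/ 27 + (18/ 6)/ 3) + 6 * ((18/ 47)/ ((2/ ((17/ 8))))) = 8267/ 1692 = 4.89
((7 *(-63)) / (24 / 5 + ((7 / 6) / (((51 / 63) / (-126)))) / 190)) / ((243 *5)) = -31654 / 335259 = -0.09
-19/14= -1.36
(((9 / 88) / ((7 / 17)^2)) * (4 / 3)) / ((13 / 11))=867 / 1274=0.68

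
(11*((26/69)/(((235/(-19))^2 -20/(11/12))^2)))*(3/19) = 237362554/6239189236175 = 0.00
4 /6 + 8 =26 /3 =8.67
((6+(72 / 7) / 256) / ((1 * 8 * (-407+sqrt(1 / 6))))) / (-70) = 1353 * sqrt(6) / 124673937920+1652013 / 62336968960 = 0.00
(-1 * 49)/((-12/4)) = 16.33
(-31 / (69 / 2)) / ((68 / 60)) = -310 / 391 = -0.79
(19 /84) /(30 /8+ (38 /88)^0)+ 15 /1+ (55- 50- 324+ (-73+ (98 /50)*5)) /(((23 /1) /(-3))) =156733 /2415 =64.90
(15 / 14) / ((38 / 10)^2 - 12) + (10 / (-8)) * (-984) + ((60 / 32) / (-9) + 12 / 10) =63098513 / 51240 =1231.43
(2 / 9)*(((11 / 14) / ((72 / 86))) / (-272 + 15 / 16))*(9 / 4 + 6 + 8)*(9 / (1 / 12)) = -122980 / 91077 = -1.35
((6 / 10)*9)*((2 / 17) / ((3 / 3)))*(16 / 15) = 288 / 425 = 0.68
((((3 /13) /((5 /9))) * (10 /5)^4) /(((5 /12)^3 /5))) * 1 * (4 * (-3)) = -8957952 /1625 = -5512.59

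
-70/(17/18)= -1260/17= -74.12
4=4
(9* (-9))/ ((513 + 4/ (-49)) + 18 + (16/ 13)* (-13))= -3969/ 25231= -0.16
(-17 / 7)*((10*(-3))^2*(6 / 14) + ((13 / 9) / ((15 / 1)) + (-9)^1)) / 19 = -48.16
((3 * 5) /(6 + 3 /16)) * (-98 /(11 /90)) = -235200 /121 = -1943.80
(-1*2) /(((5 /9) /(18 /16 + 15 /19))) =-2619 /380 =-6.89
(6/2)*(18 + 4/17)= 930/17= 54.71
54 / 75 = 18 / 25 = 0.72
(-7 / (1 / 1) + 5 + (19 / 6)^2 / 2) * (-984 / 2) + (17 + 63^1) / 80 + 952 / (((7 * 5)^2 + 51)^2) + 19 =-446577970 / 305283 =-1462.83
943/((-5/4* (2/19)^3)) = -6468037/10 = -646803.70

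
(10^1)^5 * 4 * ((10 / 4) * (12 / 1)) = 12000000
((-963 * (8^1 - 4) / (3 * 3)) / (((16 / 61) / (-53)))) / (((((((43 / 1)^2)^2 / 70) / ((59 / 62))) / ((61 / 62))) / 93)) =130725595245 / 847862648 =154.18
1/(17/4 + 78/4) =0.04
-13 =-13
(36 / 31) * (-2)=-72 / 31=-2.32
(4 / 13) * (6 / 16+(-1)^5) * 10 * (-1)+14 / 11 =457 / 143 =3.20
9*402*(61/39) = 73566/13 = 5658.92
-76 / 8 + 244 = 469 / 2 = 234.50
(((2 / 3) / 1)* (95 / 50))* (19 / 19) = 19 / 15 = 1.27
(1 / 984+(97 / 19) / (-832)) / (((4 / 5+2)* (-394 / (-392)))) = -348425 / 191521824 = -0.00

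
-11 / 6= -1.83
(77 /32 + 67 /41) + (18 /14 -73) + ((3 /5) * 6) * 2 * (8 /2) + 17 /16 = -1736299 /45920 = -37.81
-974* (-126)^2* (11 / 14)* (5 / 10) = -6074838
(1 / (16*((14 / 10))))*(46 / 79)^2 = 2645 / 174748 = 0.02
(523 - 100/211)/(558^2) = 36751/21899268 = 0.00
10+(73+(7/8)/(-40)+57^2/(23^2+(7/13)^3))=8288381607/93004480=89.12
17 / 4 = 4.25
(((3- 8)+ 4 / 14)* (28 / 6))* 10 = -220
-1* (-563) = 563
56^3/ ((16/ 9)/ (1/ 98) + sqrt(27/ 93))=76827082752/ 76216615-42674688 * sqrt(31)/ 76216615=1004.89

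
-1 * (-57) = 57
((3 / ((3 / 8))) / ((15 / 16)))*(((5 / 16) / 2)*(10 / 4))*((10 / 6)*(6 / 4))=25 / 3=8.33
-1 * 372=-372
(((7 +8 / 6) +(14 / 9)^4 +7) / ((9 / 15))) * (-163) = -113299670 / 19683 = -5756.22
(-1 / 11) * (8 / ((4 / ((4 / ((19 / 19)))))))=-8 / 11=-0.73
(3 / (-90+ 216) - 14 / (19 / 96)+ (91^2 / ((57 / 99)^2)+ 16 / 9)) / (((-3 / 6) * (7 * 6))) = -1133133545 / 955206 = -1186.27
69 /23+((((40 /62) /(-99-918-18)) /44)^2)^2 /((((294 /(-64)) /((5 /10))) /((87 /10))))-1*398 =-2402492705833642725771007 /6082260014768715761445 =-395.00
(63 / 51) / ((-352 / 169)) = -0.59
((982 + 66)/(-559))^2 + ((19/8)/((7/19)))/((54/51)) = 3024786329/314980848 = 9.60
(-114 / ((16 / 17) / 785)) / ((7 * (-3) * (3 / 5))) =1267775 / 168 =7546.28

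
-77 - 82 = -159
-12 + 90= 78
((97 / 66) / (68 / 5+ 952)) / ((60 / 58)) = 2813 / 1911888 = 0.00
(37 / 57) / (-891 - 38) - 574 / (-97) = 30391433 / 5136441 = 5.92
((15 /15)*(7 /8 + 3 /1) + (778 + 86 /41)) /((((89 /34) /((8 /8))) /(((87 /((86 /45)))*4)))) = 17114152365 /313814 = 54535.97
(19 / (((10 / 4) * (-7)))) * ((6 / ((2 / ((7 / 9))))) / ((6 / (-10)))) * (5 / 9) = 2.35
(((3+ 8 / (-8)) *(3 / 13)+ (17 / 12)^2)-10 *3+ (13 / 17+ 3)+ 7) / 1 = -533587 / 31824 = -16.77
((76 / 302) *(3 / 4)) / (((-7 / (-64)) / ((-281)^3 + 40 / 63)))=-849890698144 / 22197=-38288538.91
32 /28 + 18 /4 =79 /14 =5.64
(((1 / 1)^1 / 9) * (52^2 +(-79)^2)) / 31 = 8945 / 279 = 32.06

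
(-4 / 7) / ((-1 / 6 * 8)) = 3 / 7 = 0.43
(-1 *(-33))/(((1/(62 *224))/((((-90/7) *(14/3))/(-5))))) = 5499648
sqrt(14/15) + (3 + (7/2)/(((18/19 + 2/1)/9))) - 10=sqrt(210)/15 + 59/16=4.65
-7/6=-1.17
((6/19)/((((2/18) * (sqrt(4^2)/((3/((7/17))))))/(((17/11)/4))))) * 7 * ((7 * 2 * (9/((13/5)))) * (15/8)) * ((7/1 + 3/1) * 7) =3871263375/43472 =89051.88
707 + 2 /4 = 707.50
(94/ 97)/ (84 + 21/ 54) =1692/ 147343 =0.01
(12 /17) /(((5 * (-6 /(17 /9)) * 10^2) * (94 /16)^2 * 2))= -16 /2485125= -0.00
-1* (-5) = 5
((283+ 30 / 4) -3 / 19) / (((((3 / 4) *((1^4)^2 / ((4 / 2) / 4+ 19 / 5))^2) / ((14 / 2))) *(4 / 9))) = 428400357 / 3800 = 112736.94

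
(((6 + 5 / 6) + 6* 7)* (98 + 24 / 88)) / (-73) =-316733 / 4818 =-65.74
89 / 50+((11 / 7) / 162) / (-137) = 3456578 / 1941975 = 1.78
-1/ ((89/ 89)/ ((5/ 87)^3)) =-125/ 658503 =-0.00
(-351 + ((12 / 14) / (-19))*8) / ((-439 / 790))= 36917490 / 58387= 632.29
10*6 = 60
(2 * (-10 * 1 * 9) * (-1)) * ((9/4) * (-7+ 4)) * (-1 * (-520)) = -631800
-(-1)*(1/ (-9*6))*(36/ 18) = -1/ 27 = -0.04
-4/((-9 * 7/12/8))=128/21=6.10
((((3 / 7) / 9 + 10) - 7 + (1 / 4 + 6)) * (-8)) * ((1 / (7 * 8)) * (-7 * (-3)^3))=-7029 / 28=-251.04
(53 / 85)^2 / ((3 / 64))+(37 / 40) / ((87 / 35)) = 8.67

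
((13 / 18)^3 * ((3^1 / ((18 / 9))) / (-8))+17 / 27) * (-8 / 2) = -17387 / 7776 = -2.24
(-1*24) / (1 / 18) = -432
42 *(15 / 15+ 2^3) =378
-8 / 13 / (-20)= 2 / 65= 0.03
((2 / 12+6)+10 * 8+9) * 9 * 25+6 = 42837 / 2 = 21418.50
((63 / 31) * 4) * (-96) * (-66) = 1596672 / 31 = 51505.55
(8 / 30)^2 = 16 / 225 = 0.07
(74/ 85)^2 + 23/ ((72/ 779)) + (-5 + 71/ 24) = 64391261/ 260100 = 247.56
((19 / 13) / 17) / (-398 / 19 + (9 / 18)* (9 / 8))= -5776 / 1369537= -0.00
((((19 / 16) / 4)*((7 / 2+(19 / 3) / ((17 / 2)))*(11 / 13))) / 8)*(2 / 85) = 90497 / 28853760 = 0.00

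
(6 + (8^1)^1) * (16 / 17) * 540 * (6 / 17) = 725760 / 289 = 2511.28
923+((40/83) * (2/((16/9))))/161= 923.00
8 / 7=1.14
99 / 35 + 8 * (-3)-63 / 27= -2468 / 105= -23.50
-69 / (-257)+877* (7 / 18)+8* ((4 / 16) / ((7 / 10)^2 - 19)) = 341.22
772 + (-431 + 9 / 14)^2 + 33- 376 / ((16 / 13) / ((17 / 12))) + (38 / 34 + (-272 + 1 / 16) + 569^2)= 20354641241 / 39984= 509069.66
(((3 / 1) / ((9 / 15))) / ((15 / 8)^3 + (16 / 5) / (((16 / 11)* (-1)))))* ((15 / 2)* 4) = 384000 / 11243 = 34.15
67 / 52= 1.29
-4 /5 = -0.80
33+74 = 107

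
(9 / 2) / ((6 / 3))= 9 / 4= 2.25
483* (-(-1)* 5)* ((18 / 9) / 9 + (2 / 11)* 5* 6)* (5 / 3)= 22848.99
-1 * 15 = -15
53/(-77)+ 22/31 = 51/2387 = 0.02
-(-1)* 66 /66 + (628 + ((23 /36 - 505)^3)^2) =35831464704803633324076793 /2176782336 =16460747642158206.73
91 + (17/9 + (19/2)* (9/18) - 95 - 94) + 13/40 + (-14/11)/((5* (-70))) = -1802443/19800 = -91.03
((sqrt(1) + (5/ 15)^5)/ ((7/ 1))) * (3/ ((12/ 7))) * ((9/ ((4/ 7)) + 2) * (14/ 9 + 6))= 73627/ 2187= 33.67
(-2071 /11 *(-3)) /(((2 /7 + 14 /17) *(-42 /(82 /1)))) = -994.14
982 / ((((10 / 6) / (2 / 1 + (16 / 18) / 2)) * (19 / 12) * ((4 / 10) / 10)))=432080 / 19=22741.05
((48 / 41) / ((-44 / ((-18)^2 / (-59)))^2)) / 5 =314928 / 86346205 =0.00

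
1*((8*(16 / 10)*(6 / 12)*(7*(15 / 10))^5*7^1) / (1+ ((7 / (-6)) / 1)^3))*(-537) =3316061302344 / 635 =5222143783.22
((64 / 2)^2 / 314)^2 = 262144 / 24649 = 10.64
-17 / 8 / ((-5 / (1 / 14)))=17 / 560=0.03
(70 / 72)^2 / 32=1225 / 41472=0.03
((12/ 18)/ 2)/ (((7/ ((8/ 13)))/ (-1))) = -8/ 273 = -0.03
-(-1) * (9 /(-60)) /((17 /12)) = -9 /85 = -0.11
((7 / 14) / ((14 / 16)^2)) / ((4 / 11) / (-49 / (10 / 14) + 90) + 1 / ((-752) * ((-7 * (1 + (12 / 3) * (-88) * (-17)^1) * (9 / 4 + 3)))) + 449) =127136338560 / 87413513800957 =0.00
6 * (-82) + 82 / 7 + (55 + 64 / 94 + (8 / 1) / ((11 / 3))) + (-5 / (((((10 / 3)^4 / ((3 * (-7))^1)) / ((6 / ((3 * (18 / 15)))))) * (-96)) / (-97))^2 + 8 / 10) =-1251195774839291 / 2964684800000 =-422.03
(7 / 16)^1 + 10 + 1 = 183 / 16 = 11.44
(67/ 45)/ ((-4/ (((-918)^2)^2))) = -1321730849772/ 5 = -264346169954.40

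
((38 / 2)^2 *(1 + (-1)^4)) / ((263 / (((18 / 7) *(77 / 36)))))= 3971 / 263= 15.10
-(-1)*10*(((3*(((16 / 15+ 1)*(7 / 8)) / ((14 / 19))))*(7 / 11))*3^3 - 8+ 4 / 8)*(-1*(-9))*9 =8482401 / 88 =96390.92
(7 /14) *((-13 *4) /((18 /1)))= -13 /9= -1.44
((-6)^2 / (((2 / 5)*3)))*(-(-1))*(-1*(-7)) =210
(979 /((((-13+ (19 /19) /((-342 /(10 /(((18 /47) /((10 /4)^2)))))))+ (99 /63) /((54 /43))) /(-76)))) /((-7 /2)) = -1832124096 /1053673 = -1738.80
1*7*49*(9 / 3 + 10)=4459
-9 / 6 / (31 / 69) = -207 / 62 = -3.34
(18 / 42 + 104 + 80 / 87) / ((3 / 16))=1026512 / 1827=561.86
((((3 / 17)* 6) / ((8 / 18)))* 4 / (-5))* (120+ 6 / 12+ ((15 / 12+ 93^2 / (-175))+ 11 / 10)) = -4163319 / 29750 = -139.94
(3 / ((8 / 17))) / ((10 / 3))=153 / 80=1.91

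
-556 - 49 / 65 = -36189 / 65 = -556.75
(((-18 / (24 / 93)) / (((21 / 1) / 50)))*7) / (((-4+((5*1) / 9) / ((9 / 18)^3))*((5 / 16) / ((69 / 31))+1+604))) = -115506 / 26723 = -4.32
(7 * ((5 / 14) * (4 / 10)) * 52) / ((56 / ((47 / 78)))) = 47 / 84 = 0.56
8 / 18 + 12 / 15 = 56 / 45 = 1.24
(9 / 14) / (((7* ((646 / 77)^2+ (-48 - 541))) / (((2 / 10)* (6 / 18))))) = -121 / 10249550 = -0.00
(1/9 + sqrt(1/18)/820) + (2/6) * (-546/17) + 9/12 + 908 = 898.16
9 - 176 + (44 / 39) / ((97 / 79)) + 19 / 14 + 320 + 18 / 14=8291821 / 52962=156.56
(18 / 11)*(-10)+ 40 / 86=-7520 / 473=-15.90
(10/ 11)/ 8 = 5/ 44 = 0.11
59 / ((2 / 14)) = 413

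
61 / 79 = 0.77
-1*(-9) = 9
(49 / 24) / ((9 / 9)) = 2.04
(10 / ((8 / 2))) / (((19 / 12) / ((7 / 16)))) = 0.69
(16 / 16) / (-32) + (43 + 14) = 1823 / 32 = 56.97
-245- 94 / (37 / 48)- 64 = -15945 / 37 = -430.95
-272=-272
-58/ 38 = -29/ 19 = -1.53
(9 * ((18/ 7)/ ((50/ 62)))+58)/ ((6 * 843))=7586/ 442575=0.02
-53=-53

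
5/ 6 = 0.83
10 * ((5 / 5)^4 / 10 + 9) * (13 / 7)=169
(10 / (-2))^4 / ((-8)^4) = 625 / 4096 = 0.15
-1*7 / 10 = -7 / 10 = -0.70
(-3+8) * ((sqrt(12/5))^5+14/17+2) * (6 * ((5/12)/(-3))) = -48.95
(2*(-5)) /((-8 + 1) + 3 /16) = 160 /109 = 1.47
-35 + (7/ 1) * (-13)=-126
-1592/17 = -93.65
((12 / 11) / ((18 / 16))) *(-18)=-17.45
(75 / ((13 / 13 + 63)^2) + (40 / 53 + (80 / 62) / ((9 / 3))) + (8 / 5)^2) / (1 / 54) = 17094290859 / 84121600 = 203.21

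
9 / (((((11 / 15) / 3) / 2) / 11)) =810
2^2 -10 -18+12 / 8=-45 / 2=-22.50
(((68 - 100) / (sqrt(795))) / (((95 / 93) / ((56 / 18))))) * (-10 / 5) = 55552 * sqrt(795) / 226575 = 6.91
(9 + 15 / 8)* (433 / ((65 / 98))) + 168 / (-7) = 1839639 / 260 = 7075.53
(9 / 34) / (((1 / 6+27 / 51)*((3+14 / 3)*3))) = 0.02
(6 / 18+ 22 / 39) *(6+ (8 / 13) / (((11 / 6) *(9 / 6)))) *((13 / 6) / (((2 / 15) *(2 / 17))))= 1323875 / 1716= 771.49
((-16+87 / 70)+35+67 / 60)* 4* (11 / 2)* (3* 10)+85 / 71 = 7006946 / 497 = 14098.48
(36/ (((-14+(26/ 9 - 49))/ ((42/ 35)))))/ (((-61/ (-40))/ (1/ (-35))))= 15552/ 1155035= 0.01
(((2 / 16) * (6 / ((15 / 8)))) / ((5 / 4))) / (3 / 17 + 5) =17 / 275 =0.06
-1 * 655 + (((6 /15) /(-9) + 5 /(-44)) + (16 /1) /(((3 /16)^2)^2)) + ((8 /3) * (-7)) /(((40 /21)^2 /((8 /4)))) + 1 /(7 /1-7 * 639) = 111055428839 /9043650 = 12279.93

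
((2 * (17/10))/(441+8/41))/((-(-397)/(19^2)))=251617/35906665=0.01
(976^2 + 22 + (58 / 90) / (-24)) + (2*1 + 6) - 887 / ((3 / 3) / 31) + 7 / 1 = 999125251 / 1080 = 925115.97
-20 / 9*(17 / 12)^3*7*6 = -171955 / 648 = -265.36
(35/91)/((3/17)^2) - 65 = -6160/117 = -52.65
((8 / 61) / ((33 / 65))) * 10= 5200 / 2013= 2.58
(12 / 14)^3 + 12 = 4332 / 343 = 12.63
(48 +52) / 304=25 / 76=0.33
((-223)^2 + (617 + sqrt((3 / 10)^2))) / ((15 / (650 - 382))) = 22488014 / 25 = 899520.56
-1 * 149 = -149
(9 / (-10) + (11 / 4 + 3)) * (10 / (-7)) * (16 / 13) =-776 / 91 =-8.53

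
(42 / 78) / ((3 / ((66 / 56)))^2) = 121 / 1456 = 0.08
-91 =-91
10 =10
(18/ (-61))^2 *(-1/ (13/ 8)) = -2592/ 48373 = -0.05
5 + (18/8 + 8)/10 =241/40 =6.02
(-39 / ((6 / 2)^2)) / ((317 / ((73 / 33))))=-949 / 31383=-0.03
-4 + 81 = 77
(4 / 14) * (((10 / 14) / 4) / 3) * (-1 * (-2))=5 / 147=0.03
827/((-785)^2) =827/616225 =0.00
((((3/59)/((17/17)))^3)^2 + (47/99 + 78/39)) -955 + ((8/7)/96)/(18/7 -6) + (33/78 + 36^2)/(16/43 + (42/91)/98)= 3431468448006356436797/1379173871461354848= 2488.06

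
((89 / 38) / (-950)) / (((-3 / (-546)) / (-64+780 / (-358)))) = 47970377 / 1615475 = 29.69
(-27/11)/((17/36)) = -972/187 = -5.20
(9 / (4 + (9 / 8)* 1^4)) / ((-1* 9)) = -8 / 41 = -0.20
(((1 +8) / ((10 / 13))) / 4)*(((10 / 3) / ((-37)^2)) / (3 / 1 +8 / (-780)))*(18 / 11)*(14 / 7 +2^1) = 136890 / 8779397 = 0.02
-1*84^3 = -592704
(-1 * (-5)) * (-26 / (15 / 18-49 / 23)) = 17940 / 179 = 100.22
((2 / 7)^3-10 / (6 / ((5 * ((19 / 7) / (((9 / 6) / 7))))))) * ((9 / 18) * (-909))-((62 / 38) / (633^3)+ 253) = 47711.40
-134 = -134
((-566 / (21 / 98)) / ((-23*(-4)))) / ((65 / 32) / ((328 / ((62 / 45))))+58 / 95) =-2962942080 / 63888043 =-46.38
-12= -12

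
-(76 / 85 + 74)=-6366 / 85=-74.89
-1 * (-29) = 29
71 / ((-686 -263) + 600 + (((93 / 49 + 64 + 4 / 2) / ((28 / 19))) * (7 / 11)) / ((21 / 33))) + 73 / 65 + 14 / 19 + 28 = 3041266107 / 102656905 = 29.63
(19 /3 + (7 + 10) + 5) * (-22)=-1870 /3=-623.33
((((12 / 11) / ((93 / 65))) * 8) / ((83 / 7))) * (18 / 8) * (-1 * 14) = -458640 / 28303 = -16.20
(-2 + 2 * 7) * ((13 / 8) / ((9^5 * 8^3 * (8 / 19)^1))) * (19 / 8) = 4693 / 1289945088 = 0.00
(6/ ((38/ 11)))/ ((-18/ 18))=-33/ 19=-1.74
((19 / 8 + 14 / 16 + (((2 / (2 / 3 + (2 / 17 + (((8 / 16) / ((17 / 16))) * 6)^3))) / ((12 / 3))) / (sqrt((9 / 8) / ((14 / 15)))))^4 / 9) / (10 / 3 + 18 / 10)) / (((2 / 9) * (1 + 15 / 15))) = 116645959684408272168961 / 81884798640114185210880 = 1.42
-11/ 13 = -0.85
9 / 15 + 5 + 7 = 63 / 5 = 12.60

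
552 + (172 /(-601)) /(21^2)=146302460 /265041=552.00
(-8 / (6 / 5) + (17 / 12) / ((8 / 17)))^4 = 187388721 / 1048576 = 178.71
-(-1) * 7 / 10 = 7 / 10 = 0.70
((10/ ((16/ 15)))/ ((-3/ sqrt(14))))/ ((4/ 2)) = -5.85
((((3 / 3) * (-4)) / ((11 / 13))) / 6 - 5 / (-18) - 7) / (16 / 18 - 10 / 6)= 1487 / 154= 9.66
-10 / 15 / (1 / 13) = -26 / 3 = -8.67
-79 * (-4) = 316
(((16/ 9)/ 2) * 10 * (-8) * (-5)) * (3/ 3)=3200/ 9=355.56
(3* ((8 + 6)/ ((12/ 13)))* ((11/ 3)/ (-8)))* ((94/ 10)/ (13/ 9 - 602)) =3003/ 9200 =0.33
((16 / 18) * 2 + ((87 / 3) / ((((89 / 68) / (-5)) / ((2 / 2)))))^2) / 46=437551568 / 1639647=266.86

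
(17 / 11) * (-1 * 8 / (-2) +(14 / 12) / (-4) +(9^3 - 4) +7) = 300169 / 264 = 1137.00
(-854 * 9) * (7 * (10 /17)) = -538020 /17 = -31648.24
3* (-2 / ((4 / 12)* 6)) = -3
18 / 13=1.38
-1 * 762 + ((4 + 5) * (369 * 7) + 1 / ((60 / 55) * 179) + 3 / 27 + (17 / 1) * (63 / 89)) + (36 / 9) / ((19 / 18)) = 22500.94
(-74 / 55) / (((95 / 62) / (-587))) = 2693156 / 5225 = 515.44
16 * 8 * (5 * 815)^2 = 2125520000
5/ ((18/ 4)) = 10/ 9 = 1.11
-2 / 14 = -1 / 7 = -0.14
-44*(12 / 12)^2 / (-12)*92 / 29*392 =396704 / 87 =4559.82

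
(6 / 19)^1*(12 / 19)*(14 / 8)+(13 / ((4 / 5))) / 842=447833 / 1215848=0.37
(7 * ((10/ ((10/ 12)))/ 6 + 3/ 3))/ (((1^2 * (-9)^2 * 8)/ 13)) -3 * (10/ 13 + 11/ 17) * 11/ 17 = -1889177/ 811512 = -2.33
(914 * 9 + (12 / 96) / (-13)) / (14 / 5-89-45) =-4277515 / 68224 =-62.70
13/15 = 0.87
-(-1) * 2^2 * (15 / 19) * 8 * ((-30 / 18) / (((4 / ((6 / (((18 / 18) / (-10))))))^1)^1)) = 12000 / 19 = 631.58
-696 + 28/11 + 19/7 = -53187/77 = -690.74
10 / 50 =1 / 5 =0.20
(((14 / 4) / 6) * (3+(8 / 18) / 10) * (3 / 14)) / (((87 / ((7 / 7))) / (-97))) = -13289 / 31320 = -0.42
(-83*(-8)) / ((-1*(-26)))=332 / 13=25.54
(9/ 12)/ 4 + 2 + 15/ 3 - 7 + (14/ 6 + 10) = 601/ 48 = 12.52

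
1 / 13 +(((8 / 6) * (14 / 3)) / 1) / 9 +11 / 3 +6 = 10988 / 1053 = 10.43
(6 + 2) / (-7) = -8 / 7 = -1.14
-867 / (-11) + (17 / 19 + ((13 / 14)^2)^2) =645979809 / 8028944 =80.46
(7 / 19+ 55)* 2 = 2104 / 19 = 110.74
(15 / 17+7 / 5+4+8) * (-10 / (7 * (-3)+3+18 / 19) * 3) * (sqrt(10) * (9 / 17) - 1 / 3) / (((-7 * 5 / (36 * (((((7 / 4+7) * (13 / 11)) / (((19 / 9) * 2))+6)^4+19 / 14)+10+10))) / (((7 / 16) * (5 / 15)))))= 169942778533101309913 / 26432133107466240 - 169942778533101309913 * sqrt(10) / 16642454178775040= -25861.89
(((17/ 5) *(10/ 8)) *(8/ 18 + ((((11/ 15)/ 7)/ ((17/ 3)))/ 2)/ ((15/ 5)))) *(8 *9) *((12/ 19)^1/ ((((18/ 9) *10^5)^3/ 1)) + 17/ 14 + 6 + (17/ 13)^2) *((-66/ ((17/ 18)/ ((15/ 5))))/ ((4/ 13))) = -1713285817155000015156228087/ 2057510000000000000000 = -832698.66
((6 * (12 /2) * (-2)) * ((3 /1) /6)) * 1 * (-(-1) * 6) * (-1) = 216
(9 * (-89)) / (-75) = 267 / 25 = 10.68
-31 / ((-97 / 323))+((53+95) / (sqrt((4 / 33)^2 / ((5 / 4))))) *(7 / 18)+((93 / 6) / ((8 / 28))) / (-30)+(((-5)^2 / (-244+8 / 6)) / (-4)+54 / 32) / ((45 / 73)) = 147160569 / 1412320+2849 *sqrt(5) / 12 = 635.08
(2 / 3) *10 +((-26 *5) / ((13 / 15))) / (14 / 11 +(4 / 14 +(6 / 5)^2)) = -125135 / 2886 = -43.36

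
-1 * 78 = -78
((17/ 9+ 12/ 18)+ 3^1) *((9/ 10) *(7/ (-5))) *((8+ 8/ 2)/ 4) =-21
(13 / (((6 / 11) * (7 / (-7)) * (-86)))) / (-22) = -13 / 1032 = -0.01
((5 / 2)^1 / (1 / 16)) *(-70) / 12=-233.33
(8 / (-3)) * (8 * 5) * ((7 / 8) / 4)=-70 / 3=-23.33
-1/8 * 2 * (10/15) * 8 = -4/3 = -1.33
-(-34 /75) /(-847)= -34 /63525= -0.00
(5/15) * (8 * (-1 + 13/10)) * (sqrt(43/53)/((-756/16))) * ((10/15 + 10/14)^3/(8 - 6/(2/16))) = 0.00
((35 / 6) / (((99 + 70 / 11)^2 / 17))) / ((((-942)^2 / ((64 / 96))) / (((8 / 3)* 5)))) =719950 / 8045859608667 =0.00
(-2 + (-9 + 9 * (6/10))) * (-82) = 459.20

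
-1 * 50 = -50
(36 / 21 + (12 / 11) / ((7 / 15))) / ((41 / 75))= 23400 / 3157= 7.41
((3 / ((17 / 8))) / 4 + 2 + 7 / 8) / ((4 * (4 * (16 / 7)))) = 3073 / 34816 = 0.09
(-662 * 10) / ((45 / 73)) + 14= -96526 / 9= -10725.11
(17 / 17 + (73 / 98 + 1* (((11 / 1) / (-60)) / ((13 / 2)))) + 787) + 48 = 7994828 / 9555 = 836.72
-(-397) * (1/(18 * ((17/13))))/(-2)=-5161/612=-8.43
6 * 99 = 594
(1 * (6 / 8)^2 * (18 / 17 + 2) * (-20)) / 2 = -17.21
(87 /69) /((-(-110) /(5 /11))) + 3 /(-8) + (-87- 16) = -2301425 /22264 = -103.37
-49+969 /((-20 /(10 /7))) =-1655 /14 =-118.21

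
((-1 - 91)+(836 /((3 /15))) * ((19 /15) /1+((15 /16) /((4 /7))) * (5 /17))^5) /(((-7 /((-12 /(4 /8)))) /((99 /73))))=43526850894997001633958593 /136942397014671360000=317847.88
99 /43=2.30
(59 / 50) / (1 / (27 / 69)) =531 / 1150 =0.46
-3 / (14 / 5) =-15 / 14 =-1.07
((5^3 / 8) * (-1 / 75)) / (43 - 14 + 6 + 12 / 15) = -25 / 4296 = -0.01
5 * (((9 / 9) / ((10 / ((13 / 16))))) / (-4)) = -13 / 128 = -0.10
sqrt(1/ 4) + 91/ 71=253/ 142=1.78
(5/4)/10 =1/8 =0.12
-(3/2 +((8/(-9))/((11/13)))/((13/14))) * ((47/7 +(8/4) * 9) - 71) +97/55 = 659/35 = 18.83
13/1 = 13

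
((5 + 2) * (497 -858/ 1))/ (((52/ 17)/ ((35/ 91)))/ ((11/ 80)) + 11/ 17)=-472549/ 10937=-43.21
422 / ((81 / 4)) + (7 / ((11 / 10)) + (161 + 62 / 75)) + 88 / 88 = 4232914 / 22275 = 190.03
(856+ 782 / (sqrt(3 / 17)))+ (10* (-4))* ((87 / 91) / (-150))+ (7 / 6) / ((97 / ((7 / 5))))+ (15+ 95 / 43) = 9946180633 / 11386830+ 782* sqrt(51) / 3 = 2735.01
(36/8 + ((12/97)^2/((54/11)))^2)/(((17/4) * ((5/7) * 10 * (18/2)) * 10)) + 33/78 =0.42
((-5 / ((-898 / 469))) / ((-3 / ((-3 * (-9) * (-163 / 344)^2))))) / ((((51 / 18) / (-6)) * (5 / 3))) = 3027989223 / 451629344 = 6.70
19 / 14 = 1.36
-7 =-7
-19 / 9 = -2.11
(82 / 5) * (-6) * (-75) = 7380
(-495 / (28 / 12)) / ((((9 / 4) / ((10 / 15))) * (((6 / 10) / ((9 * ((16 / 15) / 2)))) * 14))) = -1760 / 49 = -35.92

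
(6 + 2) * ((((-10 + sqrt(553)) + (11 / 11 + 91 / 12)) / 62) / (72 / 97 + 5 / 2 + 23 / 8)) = 0.47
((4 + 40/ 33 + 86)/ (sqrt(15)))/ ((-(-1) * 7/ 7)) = 602 * sqrt(15)/ 99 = 23.55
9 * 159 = 1431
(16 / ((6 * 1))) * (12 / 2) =16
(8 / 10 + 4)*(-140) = -672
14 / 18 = 7 / 9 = 0.78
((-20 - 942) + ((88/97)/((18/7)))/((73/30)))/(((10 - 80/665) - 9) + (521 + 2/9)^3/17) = -5613093820089/48608540844158122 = -0.00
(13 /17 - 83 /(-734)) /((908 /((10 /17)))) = 54765 /96305204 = 0.00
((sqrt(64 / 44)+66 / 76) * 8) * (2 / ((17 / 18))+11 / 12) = 6809 / 323+4952 * sqrt(11) / 561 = 50.36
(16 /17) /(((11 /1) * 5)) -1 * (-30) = 28066 /935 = 30.02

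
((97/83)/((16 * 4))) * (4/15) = 97/19920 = 0.00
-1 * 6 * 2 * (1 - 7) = 72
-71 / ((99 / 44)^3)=-4544 / 729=-6.23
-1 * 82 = -82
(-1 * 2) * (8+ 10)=-36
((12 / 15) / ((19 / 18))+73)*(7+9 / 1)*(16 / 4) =448448 / 95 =4720.51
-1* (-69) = 69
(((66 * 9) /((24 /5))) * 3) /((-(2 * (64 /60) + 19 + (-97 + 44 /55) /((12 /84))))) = 0.57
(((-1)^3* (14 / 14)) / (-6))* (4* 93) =62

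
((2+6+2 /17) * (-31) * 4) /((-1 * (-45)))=-5704 /255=-22.37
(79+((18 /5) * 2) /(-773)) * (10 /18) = 305299 /6957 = 43.88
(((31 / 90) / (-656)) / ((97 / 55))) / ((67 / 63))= -2387 / 8526688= -0.00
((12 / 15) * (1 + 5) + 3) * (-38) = -1482 / 5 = -296.40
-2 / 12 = -1 / 6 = -0.17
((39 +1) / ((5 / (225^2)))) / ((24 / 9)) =151875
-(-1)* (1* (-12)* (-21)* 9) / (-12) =-189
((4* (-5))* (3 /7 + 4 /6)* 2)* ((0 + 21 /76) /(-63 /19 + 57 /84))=280 /61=4.59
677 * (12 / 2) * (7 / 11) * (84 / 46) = 1194228 / 253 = 4720.27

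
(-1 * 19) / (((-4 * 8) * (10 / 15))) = 57 / 64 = 0.89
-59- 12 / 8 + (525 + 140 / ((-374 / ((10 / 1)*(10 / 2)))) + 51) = 185797 / 374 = 496.78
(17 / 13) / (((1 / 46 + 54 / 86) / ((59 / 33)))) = 1983934 / 551265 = 3.60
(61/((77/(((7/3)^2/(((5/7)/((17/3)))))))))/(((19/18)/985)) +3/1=20022203/627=31933.34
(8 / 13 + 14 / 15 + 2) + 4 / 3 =952 / 195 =4.88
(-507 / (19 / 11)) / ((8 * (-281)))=5577 / 42712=0.13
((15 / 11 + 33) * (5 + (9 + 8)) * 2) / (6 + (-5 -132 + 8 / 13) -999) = -3276 / 2447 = -1.34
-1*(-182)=182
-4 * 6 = -24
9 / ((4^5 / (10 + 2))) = 0.11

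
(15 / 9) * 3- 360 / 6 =-55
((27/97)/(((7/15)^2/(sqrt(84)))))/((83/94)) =1142100 *sqrt(21)/394499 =13.27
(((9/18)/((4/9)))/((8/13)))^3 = 1601613/262144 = 6.11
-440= -440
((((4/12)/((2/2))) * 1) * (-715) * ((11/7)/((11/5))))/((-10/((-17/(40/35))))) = -12155/48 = -253.23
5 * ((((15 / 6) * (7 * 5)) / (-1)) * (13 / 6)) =-11375 / 12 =-947.92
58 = 58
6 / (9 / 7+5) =21 / 22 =0.95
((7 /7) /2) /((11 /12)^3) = 864 /1331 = 0.65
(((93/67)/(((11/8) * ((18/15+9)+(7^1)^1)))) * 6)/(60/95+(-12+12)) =17670/31691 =0.56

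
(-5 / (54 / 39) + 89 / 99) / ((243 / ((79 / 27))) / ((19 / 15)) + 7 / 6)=-268679 / 6610967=-0.04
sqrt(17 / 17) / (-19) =-1 / 19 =-0.05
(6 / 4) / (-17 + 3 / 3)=-3 / 32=-0.09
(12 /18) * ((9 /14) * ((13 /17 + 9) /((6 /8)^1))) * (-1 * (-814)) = 540496 /119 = 4541.98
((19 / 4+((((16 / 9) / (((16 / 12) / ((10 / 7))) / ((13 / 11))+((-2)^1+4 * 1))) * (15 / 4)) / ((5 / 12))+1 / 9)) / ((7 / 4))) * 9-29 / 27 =53.42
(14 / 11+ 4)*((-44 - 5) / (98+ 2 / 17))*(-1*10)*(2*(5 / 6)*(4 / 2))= 1207850 / 13761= 87.77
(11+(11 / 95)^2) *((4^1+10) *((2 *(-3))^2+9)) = 12523896 / 1805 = 6938.45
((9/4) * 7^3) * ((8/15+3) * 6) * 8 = 654444/5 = 130888.80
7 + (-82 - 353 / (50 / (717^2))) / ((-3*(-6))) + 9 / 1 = -181463117 / 900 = -201625.69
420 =420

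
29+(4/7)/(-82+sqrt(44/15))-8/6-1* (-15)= 42.66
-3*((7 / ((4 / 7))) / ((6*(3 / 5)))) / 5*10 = -245 / 12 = -20.42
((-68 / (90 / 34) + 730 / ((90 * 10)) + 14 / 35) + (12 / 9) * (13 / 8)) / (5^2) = -0.89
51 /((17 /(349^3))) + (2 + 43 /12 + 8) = 1530307927 /12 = 127525660.58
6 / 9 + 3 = 11 / 3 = 3.67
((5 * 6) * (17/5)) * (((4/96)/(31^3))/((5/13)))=221/595820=0.00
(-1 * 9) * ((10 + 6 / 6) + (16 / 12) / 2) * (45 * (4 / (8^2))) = -4725 / 16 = -295.31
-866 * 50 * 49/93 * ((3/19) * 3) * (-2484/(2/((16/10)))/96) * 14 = 1844605980/589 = 3131758.88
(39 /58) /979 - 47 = -2668715 /56782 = -47.00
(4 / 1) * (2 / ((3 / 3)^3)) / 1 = 8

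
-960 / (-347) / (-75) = -64 / 1735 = -0.04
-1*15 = -15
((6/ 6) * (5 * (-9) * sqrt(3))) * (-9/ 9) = 45 * sqrt(3) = 77.94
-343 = -343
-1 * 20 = -20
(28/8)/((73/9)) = 63/146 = 0.43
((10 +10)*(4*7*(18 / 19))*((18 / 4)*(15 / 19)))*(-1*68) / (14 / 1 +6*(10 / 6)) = -1927800 / 361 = -5340.17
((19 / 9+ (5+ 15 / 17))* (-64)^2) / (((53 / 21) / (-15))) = -175329280 / 901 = -194594.10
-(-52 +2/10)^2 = -67081/25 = -2683.24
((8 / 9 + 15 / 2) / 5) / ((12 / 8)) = 151 / 135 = 1.12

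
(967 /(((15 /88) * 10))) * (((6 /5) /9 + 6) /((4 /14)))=13700456 /1125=12178.18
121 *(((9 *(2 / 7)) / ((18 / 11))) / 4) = 1331 / 28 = 47.54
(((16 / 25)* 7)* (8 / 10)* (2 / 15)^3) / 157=3584 / 66234375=0.00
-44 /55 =-4 /5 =-0.80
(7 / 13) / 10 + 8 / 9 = 1103 / 1170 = 0.94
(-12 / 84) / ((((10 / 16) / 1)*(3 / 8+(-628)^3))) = 64 / 69348482455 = 0.00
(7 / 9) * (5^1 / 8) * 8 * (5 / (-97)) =-175 / 873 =-0.20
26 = 26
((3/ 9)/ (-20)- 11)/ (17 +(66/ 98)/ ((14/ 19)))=-226723/ 368670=-0.61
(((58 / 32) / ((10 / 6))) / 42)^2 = 841 / 1254400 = 0.00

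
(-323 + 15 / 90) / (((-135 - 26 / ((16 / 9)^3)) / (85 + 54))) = 275704832 / 857871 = 321.38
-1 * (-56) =56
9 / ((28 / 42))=27 / 2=13.50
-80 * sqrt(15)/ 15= -16 * sqrt(15)/ 3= -20.66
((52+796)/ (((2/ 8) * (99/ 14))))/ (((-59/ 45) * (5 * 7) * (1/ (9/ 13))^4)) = -44509824/ 18536089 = -2.40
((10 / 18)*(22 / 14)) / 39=0.02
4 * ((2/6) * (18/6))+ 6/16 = 35/8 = 4.38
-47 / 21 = -2.24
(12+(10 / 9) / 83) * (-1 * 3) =-8974 / 249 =-36.04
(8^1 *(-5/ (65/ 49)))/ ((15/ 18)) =-2352/ 65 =-36.18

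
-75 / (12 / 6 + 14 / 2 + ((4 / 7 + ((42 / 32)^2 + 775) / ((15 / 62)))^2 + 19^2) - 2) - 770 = -770.00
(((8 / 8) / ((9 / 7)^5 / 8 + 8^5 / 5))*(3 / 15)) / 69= 134456 / 304024312257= 0.00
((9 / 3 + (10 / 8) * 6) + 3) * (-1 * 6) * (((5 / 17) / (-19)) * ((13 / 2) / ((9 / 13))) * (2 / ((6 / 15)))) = 38025 / 646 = 58.86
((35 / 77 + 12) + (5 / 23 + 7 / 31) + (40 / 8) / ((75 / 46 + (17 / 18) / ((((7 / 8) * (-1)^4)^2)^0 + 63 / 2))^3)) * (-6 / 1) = -83.95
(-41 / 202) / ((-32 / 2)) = 0.01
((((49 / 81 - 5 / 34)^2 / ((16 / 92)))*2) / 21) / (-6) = -36572783 / 1911298032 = -0.02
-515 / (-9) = 515 / 9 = 57.22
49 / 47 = 1.04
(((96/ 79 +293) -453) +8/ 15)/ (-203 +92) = 187528/ 131535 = 1.43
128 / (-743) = -128 / 743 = -0.17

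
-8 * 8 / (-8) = 8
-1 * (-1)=1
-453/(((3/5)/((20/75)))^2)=-2416/27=-89.48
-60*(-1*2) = 120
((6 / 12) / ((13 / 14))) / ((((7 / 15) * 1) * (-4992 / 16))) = -5 / 1352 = -0.00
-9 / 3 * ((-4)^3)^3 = 786432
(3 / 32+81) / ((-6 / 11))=-9515 / 64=-148.67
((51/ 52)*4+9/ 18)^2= 13225/ 676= 19.56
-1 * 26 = -26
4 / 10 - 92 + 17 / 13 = -5869 / 65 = -90.29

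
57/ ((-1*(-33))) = 19/ 11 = 1.73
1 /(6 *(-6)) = -1 /36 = -0.03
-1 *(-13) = 13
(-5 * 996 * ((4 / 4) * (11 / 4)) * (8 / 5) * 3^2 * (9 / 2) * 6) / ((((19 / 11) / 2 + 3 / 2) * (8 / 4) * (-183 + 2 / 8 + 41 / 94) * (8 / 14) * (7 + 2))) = 178423938 / 148525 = 1201.31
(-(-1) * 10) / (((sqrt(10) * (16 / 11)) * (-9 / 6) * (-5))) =11 * sqrt(10) / 120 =0.29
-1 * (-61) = 61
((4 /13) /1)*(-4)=-1.23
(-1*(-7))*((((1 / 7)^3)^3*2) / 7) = 2 / 40353607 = 0.00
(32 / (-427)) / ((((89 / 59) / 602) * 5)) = -162368 / 27145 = -5.98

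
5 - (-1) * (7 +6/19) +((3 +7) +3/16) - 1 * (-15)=11401/304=37.50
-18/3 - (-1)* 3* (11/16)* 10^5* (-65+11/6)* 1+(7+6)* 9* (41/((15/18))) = -13022374.60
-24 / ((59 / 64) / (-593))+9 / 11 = 10019859 / 649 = 15438.92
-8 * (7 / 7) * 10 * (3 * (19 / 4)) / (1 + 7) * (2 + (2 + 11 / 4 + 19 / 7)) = -75525 / 56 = -1348.66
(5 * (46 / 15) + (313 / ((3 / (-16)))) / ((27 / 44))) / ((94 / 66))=-2410210 / 1269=-1899.30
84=84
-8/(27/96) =-256/9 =-28.44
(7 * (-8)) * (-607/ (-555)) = -33992/ 555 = -61.25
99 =99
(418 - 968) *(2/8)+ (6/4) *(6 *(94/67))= -16733/134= -124.87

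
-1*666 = -666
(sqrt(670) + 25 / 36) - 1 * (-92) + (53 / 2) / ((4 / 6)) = sqrt(670) + 1192 / 9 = 158.33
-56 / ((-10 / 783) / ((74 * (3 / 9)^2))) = 180264 / 5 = 36052.80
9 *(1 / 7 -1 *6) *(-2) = 738 / 7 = 105.43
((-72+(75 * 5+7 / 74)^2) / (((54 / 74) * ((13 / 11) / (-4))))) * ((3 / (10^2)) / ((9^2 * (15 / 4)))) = -64.42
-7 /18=-0.39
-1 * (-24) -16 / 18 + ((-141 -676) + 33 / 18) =-14257 / 18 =-792.06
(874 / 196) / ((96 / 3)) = 437 / 3136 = 0.14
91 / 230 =0.40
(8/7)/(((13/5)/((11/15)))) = 88/273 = 0.32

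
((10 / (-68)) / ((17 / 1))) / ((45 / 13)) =-13 / 5202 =-0.00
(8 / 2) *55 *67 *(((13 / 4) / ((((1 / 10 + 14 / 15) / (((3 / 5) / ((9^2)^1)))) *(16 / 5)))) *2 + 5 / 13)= 85363025 / 14508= 5883.86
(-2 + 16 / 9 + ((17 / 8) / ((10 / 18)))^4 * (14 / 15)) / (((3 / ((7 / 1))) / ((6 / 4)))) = 80463648307 / 115200000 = 698.47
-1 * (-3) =3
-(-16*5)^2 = -6400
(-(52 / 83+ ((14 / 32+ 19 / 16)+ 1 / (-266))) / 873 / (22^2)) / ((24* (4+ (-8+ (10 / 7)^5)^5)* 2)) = 38029449172736574957841703 / 11053875685373194185645249417320448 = 0.00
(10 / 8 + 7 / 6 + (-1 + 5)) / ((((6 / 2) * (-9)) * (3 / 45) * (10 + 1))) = -35 / 108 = -0.32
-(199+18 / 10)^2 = -1008016 / 25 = -40320.64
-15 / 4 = -3.75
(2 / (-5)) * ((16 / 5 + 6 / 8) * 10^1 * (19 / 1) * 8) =-12008 / 5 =-2401.60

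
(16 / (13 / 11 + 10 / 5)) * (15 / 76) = 132 / 133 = 0.99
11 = 11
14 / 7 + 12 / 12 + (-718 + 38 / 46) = -16426 / 23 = -714.17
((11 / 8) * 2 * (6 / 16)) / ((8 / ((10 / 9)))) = 0.14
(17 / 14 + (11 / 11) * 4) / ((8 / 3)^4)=5913 / 57344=0.10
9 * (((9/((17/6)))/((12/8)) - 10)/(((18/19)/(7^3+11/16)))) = -7000227/272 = -25736.13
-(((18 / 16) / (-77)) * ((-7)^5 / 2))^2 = -466948881 / 30976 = -15074.54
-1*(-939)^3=827936019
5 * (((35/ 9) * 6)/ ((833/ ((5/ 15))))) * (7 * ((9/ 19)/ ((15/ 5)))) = 50/ 969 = 0.05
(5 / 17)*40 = 200 / 17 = 11.76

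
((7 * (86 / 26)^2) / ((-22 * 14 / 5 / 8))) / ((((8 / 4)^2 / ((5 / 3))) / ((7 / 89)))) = -323575 / 992706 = -0.33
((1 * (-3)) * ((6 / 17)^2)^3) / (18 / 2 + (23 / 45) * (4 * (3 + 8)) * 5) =-1259712 / 26382362917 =-0.00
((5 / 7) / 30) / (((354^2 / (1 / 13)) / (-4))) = -1 / 17105634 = -0.00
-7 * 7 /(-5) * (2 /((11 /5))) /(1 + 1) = 49 /11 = 4.45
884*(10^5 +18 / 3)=88405304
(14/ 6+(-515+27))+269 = -650/ 3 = -216.67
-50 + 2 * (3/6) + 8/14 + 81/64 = -21129/448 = -47.16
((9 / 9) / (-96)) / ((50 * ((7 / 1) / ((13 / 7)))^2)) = -169 / 11524800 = -0.00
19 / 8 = 2.38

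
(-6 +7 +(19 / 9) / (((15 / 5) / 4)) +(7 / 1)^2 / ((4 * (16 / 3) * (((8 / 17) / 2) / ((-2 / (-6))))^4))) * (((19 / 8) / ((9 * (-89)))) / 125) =-109821539 / 354336768000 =-0.00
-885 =-885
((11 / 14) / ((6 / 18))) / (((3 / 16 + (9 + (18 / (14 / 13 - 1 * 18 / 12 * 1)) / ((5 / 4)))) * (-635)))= 968 / 6479921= 0.00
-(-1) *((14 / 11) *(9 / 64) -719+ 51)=-235073 / 352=-667.82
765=765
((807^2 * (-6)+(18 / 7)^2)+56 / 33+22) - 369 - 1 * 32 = -3907864.69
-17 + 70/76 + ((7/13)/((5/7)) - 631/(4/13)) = -2066.08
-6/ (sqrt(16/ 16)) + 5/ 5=-5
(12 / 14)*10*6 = 360 / 7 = 51.43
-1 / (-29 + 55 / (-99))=9 / 266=0.03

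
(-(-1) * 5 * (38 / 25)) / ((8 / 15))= 57 / 4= 14.25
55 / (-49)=-55 / 49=-1.12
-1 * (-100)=100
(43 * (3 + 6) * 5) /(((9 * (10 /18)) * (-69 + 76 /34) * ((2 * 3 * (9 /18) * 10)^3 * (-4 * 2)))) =731 /27240000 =0.00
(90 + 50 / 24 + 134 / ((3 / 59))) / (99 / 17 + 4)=556393 / 2004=277.64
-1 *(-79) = 79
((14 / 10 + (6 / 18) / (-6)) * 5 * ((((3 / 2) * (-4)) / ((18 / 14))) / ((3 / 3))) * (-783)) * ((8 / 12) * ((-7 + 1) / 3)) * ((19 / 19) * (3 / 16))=-24563 / 4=-6140.75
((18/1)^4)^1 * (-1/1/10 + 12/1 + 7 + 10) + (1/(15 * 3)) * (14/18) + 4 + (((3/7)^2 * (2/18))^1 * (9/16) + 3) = 963296439901/317520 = 3033813.43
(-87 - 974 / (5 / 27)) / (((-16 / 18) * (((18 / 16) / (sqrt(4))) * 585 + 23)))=481194 / 28165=17.08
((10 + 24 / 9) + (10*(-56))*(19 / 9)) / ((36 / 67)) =-352621 / 162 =-2176.67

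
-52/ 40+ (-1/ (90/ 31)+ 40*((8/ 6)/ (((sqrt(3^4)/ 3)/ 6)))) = 4726/ 45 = 105.02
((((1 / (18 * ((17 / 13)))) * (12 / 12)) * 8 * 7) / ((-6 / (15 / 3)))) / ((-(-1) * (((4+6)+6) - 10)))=-455 / 1377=-0.33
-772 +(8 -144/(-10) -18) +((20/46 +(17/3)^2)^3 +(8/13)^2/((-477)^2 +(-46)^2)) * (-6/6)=-12131300145655562951/344234770178715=-35241.36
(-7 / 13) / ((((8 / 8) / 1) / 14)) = -7.54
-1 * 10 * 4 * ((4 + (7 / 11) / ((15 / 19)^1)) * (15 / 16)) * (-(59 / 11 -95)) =-1954745 / 121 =-16154.92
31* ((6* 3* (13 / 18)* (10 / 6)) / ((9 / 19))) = 38285 / 27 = 1417.96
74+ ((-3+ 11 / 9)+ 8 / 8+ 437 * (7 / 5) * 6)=168481 / 45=3744.02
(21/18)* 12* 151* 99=209286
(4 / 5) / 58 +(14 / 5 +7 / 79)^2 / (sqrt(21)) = 2 / 145 +185983 *sqrt(21) / 468075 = 1.83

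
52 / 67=0.78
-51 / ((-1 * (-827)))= -51 / 827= -0.06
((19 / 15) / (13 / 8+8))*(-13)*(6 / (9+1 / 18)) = -71136 / 62755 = -1.13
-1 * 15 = -15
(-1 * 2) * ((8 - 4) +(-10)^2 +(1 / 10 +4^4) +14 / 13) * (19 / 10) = -1372.47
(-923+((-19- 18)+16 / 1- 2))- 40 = -986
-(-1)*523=523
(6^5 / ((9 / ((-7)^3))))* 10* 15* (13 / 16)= -36117900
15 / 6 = 5 / 2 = 2.50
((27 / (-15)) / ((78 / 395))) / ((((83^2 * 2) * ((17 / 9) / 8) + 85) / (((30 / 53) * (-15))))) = 0.02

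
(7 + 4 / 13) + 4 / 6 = 311 / 39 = 7.97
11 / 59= 0.19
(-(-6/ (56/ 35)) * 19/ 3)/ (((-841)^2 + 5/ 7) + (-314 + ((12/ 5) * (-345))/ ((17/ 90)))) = 11305/ 334430072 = 0.00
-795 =-795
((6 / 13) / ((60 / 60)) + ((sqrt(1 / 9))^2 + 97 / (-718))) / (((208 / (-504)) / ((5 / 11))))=-1286495 / 2669524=-0.48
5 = 5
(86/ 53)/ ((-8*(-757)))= 43/ 160484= 0.00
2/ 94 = 1/ 47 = 0.02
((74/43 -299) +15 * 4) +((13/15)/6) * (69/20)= -6108943/25800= -236.78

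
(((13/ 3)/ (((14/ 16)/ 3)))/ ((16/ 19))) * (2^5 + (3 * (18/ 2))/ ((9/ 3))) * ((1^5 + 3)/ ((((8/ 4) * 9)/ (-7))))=-10127/ 9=-1125.22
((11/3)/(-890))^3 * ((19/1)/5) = -25289/95170815000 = -0.00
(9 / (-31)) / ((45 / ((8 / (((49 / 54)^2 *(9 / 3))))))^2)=-6718464 / 4467720775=-0.00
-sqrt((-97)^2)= -97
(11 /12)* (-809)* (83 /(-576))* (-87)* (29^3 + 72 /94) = -24554030323867 /108288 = -226747472.70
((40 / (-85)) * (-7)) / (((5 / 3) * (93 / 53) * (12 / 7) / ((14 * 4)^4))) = 51080372224 / 7905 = 6461780.17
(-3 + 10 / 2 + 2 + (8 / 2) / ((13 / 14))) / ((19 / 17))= 1836 / 247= 7.43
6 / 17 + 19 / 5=4.15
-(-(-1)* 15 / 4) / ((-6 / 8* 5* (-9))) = -1 / 9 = -0.11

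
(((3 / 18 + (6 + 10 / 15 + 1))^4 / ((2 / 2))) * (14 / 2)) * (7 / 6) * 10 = 1195521845 / 3888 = 307490.19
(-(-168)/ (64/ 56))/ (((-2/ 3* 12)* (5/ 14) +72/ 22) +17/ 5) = 38.53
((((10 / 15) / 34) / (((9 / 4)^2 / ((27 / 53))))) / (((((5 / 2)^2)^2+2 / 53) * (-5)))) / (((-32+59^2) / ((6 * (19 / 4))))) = -2432 / 29161415715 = -0.00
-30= -30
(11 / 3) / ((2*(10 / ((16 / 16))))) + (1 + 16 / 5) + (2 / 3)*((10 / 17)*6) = 6871 / 1020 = 6.74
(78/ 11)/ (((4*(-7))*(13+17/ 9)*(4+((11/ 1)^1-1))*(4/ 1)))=-351/ 1155616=-0.00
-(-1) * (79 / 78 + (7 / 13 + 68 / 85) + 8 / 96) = 633 / 260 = 2.43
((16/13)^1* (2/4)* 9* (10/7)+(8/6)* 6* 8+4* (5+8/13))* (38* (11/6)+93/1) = 4190944/273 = 15351.44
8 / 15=0.53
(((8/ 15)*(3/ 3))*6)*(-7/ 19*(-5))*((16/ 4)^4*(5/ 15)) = 28672/ 57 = 503.02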